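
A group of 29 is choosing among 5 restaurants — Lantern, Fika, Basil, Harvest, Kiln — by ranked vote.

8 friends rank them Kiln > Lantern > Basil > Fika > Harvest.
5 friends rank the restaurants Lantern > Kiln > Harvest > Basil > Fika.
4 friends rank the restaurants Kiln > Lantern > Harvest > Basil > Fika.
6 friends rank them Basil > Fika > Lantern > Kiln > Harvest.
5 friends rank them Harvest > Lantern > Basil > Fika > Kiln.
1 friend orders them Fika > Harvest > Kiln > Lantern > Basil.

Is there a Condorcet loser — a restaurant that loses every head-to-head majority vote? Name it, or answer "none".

none

Head-to-head results (29 friends):
Lantern vs Fika: 8+5+4+5 = 22 for Lantern, 7 for Fika — Lantern by 22–7.
Lantern vs Basil: 23 to 6, Lantern.
Lantern vs Harvest: 8+5+4+6 = 23 for Lantern, 6 for Harvest — Lantern by 23–6.
Lantern vs Kiln: Lantern, 16–13.
Fika–Basil: Basil 28–1.
Fika vs Harvest: 15 to 14, Fika.
Fika vs Kiln: Kiln wins 17–12.
Basil vs Harvest: Basil is ranked higher on 8+6 = 14 ballots, Harvest on 15. Harvest wins 15–14.
Basil vs Kiln: Kiln wins 18–11.
Harvest vs Kiln: Kiln wins 23–6.
Each restaurant has at least one pairwise win (Lantern beats Fika; Fika beats Harvest; Basil beats Fika; Harvest beats Basil; Kiln beats Fika) — no Condorcet loser.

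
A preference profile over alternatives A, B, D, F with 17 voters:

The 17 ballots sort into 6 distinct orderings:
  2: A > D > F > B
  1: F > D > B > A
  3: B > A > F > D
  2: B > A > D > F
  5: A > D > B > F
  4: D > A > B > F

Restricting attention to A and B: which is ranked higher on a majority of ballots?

Ballots ranking A above B: 2 + 5 + 4 = 11.
Ballots ranking B above A: 17 − 11 = 6.
A wins the head-to-head 11–6.

A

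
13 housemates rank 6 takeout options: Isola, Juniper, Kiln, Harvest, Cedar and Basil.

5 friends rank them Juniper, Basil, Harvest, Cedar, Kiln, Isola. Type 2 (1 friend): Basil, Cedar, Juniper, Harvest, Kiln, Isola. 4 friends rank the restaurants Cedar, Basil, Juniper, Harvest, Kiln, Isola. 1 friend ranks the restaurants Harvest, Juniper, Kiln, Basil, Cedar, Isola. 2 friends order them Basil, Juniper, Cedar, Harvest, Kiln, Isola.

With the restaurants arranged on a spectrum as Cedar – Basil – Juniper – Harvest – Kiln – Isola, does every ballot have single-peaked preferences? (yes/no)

yes

Axis positions: Cedar=1, Basil=2, Juniper=3, Harvest=4, Kiln=5, Isola=6.
Type 1 (peak Juniper at position 3): ranking walks positions 3-2-4-1-5-6, expanding outward from the peak — single-peaked.
Type 2 (peak Basil at position 2): ranking walks positions 2-1-3-4-5-6, expanding outward from the peak — single-peaked.
Type 3 (peak Cedar at position 1): ranking walks positions 1-2-3-4-5-6, expanding outward from the peak — single-peaked.
Type 4 (peak Harvest at position 4): ranking walks positions 4-3-5-2-1-6, expanding outward from the peak — single-peaked.
Type 5 (peak Basil at position 2): ranking walks positions 2-3-1-4-5-6, expanding outward from the peak — single-peaked.
Every ranking is single-peaked on this axis.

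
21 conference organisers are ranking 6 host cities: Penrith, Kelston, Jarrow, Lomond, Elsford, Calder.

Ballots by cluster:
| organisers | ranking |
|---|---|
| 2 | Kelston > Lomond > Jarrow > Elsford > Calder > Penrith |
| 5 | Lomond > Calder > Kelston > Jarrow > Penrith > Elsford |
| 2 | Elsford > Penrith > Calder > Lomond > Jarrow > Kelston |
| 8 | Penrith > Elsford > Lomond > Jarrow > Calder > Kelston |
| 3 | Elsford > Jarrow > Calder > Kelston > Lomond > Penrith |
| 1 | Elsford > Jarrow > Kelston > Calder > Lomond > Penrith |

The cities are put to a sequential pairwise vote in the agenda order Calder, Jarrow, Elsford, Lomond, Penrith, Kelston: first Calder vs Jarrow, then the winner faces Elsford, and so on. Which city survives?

Round 1: Calder vs Jarrow — 7–14, Jarrow advances.
Round 2: Jarrow vs Elsford — 7–14, Elsford advances.
Round 3: Elsford vs Lomond — 14–7, Elsford advances.
Round 4: Elsford vs Penrith — 8–13, Penrith advances.
Round 5: Penrith vs Kelston — 10–11, Kelston advances.
Kelston survives the agenda.

Kelston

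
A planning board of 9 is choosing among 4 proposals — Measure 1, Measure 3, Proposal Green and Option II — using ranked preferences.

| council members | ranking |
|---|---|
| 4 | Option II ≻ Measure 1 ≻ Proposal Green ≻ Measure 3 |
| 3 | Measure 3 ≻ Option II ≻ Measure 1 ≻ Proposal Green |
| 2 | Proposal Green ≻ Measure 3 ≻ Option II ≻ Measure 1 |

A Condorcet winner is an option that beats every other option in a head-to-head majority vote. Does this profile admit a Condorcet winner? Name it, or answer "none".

Head-to-head results (9 council members):
Measure 1 vs Measure 3: Measure 3 wins 5–4.
Measure 1 vs Proposal Green: Measure 1 wins 7–2.
Measure 1 vs Option II: Option II, 9–0.
Measure 3 vs Proposal Green: Proposal Green, 6–3.
Measure 3 vs Option II: Measure 3 preferred on 3+2 = 5 ballots; Measure 3 wins 5–4.
Proposal Green vs Option II: Proposal Green preferred on 2 ballots; Option II wins 7–2.
Every option loses at least once (Measure 1 loses to Measure 3; Measure 3 loses to Proposal Green; Proposal Green loses to Measure 1; Option II loses to Measure 3). The majority relation contains the cycle Measure 1 → Proposal Green → Measure 3 → Measure 1, so there is no Condorcet winner.

none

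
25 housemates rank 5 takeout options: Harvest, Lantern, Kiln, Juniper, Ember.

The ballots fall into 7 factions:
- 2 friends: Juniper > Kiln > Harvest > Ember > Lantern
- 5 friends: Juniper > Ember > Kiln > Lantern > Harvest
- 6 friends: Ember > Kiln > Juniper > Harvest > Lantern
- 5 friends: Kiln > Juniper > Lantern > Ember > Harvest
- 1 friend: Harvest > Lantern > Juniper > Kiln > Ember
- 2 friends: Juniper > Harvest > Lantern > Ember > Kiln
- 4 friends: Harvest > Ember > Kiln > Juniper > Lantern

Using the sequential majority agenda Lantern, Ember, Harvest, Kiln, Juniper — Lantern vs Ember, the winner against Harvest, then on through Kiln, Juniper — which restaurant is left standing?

Round 1: Lantern vs Ember — 8–17, Ember advances.
Round 2: Ember vs Harvest — 16–9, Ember advances.
Round 3: Ember vs Kiln — 17–8, Ember advances.
Round 4: Ember vs Juniper — 10–15, Juniper advances.
The agenda winner is Juniper.

Juniper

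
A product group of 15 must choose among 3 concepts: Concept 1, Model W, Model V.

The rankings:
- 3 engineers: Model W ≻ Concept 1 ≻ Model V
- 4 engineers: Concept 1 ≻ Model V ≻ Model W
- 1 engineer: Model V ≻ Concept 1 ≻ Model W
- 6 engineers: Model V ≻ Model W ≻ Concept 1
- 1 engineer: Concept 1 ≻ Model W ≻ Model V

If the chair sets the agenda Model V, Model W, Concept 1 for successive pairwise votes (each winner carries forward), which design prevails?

Round 1: Model V vs Model W — 11–4, Model V advances.
Round 2: Model V vs Concept 1 — 7–8, Concept 1 advances.
Concept 1 survives the agenda.

Concept 1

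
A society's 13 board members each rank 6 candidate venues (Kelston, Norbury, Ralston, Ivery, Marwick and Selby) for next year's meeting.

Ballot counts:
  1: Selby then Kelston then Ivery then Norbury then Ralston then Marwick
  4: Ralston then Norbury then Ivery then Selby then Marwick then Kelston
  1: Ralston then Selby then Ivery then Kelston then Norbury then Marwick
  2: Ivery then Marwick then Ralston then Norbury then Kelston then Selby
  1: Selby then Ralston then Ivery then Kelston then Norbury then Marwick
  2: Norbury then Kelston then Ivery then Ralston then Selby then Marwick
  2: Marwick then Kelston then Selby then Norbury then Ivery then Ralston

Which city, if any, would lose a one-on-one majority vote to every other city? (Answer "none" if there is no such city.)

Pairwise majorities:
Kelston vs Norbury: Norbury, 8–5.
Kelston–Ralston: Ralston 8–5.
Kelston–Ivery: Ivery 8–5.
Kelston–Marwick: Marwick 8–5.
Kelston–Selby: Selby 7–6.
Norbury vs Ralston: Norbury preferred on 1+2+2 = 5 ballots; Ralston wins 8–5.
Norbury vs Ivery: 4+2+2 = 8 for Norbury, 5 for Ivery — Norbury by 8–5.
Norbury vs Marwick: Norbury is ranked higher on 1+4+1+1+2 = 9 ballots, Marwick on 4. Norbury wins 9–4.
Norbury vs Selby: Norbury is ranked higher on 4+2+2 = 8 ballots, Selby on 5. Norbury wins 8–5.
Ralston–Ivery: Ivery 7–6.
Ralston vs Marwick: Ralston wins 9–4.
Ralston vs Selby: Ralston, 9–4.
Ivery vs Marwick: 1+4+1+2+1+2 = 11 for Ivery, 2 for Marwick — Ivery by 11–2.
Ivery vs Selby: Ivery wins 8–5.
Marwick–Selby: Selby 9–4.
Only Kelston has no wins; Kelston is the Condorcet loser.

Kelston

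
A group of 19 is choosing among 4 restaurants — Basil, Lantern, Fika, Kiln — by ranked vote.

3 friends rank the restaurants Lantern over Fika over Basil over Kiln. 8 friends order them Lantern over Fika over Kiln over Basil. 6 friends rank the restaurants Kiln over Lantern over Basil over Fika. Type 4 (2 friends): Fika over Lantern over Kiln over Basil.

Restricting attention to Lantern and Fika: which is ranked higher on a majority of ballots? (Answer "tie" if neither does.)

Ballots ranking Lantern above Fika: 3 + 8 + 6 = 17.
Ballots ranking Fika above Lantern: 19 − 17 = 2.
Lantern wins the head-to-head 17–2.

Lantern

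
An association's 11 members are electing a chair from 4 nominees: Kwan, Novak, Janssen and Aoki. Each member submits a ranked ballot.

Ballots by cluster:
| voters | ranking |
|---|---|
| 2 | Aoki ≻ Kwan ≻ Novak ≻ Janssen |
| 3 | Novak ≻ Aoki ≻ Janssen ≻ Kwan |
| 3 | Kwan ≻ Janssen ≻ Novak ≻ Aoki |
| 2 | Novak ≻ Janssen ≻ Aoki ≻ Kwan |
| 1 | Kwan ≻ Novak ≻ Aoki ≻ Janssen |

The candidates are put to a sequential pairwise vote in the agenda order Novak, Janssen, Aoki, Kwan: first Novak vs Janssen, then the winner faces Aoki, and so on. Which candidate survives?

Round 1: Novak vs Janssen — 8–3, Novak advances.
Round 2: Novak vs Aoki — 9–2, Novak advances.
Round 3: Novak vs Kwan — 5–6, Kwan advances.
The agenda winner is Kwan.

Kwan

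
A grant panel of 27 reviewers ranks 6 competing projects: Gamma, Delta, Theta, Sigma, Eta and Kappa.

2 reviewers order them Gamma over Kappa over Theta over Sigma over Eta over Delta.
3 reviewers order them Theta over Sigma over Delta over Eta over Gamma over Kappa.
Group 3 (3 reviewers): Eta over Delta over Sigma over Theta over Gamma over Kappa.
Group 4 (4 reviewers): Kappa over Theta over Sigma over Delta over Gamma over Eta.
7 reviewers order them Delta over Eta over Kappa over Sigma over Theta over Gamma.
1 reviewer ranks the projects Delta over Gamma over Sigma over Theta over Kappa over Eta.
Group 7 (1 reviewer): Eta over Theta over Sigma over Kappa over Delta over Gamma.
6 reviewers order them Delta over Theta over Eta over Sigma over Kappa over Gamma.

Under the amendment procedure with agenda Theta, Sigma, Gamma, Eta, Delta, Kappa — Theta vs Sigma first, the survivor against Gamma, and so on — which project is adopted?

Delta

Round 1: Theta vs Sigma — 16–11, Theta advances.
Round 2: Theta vs Gamma — 24–3, Theta advances.
Round 3: Theta vs Eta — 16–11, Theta advances.
Round 4: Theta vs Delta — 10–17, Delta advances.
Round 5: Delta vs Kappa — 20–7, Delta advances.
The agenda winner is Delta.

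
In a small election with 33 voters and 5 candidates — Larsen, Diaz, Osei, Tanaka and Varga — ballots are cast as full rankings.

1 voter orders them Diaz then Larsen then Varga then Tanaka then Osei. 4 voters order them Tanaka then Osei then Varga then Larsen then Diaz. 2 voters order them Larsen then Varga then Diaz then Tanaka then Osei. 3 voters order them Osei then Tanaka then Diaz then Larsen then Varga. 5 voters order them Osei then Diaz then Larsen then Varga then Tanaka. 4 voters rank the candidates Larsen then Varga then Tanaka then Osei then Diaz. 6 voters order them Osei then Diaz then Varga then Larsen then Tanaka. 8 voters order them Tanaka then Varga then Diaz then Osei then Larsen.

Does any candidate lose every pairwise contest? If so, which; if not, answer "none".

none

Pairwise majorities:
Larsen vs Diaz: Larsen is ranked higher on 4+2+4 = 10 ballots, Diaz on 23. Diaz wins 23–10.
Larsen vs Osei: Osei, 26–7.
Larsen vs Tanaka: Larsen, 18–15.
Larsen–Varga: Varga 18–15.
Diaz vs Osei: 1+2+8 = 11 for Diaz, 22 for Osei — Osei by 22–11.
Diaz–Tanaka: Tanaka 19–14.
Diaz vs Varga: Diaz is ranked higher on 1+3+5+6 = 15 ballots, Varga on 18. Varga wins 18–15.
Osei vs Tanaka: Tanaka, 19–14.
Osei vs Varga: Osei preferred on 4+3+5+6 = 18 ballots; Osei wins 18–15.
Tanaka vs Varga: 15 to 18, Varga.
Each candidate has at least one pairwise win (Larsen beats Tanaka; Diaz beats Larsen; Osei beats Larsen; Tanaka beats Diaz; Varga beats Larsen) — no Condorcet loser.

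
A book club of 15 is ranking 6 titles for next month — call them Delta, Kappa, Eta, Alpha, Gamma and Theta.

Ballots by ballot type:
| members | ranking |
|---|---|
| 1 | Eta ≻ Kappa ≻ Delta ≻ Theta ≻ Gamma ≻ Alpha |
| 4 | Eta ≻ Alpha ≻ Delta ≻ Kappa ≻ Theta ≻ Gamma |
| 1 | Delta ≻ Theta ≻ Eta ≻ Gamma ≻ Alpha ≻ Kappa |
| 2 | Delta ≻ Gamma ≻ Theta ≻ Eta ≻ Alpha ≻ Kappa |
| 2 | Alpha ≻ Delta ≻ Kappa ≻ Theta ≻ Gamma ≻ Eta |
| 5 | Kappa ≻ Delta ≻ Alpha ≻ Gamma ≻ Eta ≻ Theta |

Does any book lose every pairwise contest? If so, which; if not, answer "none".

none

Pairwise majorities:
Delta vs Kappa: Delta preferred on 4+1+2+2 = 9 ballots; Delta wins 9–6.
Delta vs Eta: 10 to 5, Delta.
Delta vs Alpha: 9 to 6, Delta.
Delta vs Gamma: Delta, 15–0.
Delta vs Theta: Delta, 15–0.
Kappa vs Eta: Kappa preferred on 2+5 = 7 ballots; Eta wins 8–7.
Kappa vs Alpha: Kappa is ranked higher on 1+5 = 6 ballots, Alpha on 9. Alpha wins 9–6.
Kappa vs Gamma: 1+4+2+5 = 12 for Kappa, 3 for Gamma — Kappa by 12–3.
Kappa vs Theta: Kappa preferred on 1+4+2+5 = 12 ballots; Kappa wins 12–3.
Eta vs Alpha: Eta is ranked higher on 1+4+1+2 = 8 ballots, Alpha on 7. Eta wins 8–7.
Eta vs Gamma: 6 to 9, Gamma.
Eta–Theta: Eta 10–5.
Alpha vs Gamma: 4+2+5 = 11 for Alpha, 4 for Gamma — Alpha by 11–4.
Alpha vs Theta: 11 to 4, Alpha.
Gamma–Theta: Theta 8–7.
Each book has at least one pairwise win (Delta beats Kappa; Kappa beats Gamma; Eta beats Kappa; Alpha beats Kappa; Gamma beats Eta; Theta beats Gamma) — no Condorcet loser.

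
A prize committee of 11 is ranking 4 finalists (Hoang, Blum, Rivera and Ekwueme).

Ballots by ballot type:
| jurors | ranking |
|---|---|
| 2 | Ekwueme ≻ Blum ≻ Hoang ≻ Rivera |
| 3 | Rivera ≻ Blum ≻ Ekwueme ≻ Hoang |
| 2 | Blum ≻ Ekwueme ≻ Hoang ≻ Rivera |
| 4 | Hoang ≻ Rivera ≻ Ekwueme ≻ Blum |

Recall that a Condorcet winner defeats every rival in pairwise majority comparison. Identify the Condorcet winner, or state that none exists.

Head-to-head results (11 jurors):
Hoang vs Blum: Hoang is ranked higher on 4 ballots, Blum on 7. Blum wins 7–4.
Hoang vs Rivera: Hoang is ranked higher on 2+2+4 = 8 ballots, Rivera on 3. Hoang wins 8–3.
Hoang vs Ekwueme: 4 to 7, Ekwueme.
Blum vs Rivera: Blum preferred on 2+2 = 4 ballots; Rivera wins 7–4.
Blum vs Ekwueme: Blum is ranked higher on 3+2 = 5 ballots, Ekwueme on 6. Ekwueme wins 6–5.
Rivera vs Ekwueme: Rivera preferred on 3+4 = 7 ballots; Rivera wins 7–4.
No nominee is unbeaten: Hoang loses to Blum; Blum loses to Rivera; Rivera loses to Hoang; Ekwueme loses to Rivera. In particular Hoang beats Rivera beats Blum beats Hoang is a majority cycle — no Condorcet winner exists.

none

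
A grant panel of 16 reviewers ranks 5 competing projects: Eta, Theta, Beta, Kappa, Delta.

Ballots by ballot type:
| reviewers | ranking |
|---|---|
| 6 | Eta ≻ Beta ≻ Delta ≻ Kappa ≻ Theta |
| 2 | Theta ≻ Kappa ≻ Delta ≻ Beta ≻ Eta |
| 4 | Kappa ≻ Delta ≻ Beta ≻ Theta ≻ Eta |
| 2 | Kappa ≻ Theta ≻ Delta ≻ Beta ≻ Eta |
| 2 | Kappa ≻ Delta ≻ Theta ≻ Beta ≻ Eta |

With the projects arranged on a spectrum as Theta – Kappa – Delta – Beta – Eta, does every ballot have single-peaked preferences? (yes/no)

Axis positions: Theta=1, Kappa=2, Delta=3, Beta=4, Eta=5.
Ballot type 1 (peak Eta at position 5): ranking walks positions 5-4-3-2-1, expanding outward from the peak — single-peaked.
Ballot type 2 (peak Theta at position 1): ranking walks positions 1-2-3-4-5, expanding outward from the peak — single-peaked.
Ballot type 3 (peak Kappa at position 2): ranking walks positions 2-3-4-1-5, expanding outward from the peak — single-peaked.
Ballot type 4 (peak Kappa at position 2): ranking walks positions 2-1-3-4-5, expanding outward from the peak — single-peaked.
Ballot type 5 (peak Kappa at position 2): ranking walks positions 2-3-1-4-5, expanding outward from the peak — single-peaked.
Every ranking is single-peaked on this axis.

yes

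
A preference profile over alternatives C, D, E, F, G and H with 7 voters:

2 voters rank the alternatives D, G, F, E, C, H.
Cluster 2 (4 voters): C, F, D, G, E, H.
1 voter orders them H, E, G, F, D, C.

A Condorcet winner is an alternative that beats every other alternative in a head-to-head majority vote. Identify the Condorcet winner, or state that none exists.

C

Pairwise majorities:
C vs D: 4 to 3, C.
C vs E: C preferred on 4 ballots; C wins 4–3.
C vs F: 4 for C, 3 for F — C by 4–3.
C vs G: C is ranked higher on 4 ballots, G on 3. C wins 4–3.
C vs H: 2+4 = 6 for C, 1 for H — C by 6–1.
D vs E: D is ranked higher on 2+4 = 6 ballots, E on 1. D wins 6–1.
D vs F: 2 for D, 5 for F — F by 5–2.
D vs G: 2+4 = 6 for D, 1 for G — D by 6–1.
D vs H: D preferred on 2+4 = 6 ballots; D wins 6–1.
E vs F: 1 for E, 6 for F — F by 6–1.
E vs G: 1 for E, 6 for G — G by 6–1.
E vs H: 2+4 = 6 for E, 1 for H — E by 6–1.
F vs G: 4 to 3, F.
F vs H: F preferred on 2+4 = 6 ballots; F wins 6–1.
G vs H: G preferred on 2+4 = 6 ballots; G wins 6–1.
C defeats every rival head-to-head and is the Condorcet winner.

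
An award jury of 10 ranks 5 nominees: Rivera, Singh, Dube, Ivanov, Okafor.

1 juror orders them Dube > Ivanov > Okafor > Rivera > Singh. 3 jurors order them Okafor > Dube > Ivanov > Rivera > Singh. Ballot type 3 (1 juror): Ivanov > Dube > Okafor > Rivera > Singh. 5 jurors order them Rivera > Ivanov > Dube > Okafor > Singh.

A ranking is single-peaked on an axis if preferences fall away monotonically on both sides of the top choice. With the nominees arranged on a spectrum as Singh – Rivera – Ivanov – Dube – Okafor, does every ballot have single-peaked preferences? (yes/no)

yes

Axis positions: Singh=1, Rivera=2, Ivanov=3, Dube=4, Okafor=5.
Ballot type 1 (peak Dube at position 4): ranking walks positions 4-3-5-2-1, expanding outward from the peak — single-peaked.
Ballot type 2 (peak Okafor at position 5): ranking walks positions 5-4-3-2-1, expanding outward from the peak — single-peaked.
Ballot type 3 (peak Ivanov at position 3): ranking walks positions 3-4-5-2-1, expanding outward from the peak — single-peaked.
Ballot type 4 (peak Rivera at position 2): ranking walks positions 2-3-4-5-1, expanding outward from the peak — single-peaked.
Every ranking is single-peaked on this axis.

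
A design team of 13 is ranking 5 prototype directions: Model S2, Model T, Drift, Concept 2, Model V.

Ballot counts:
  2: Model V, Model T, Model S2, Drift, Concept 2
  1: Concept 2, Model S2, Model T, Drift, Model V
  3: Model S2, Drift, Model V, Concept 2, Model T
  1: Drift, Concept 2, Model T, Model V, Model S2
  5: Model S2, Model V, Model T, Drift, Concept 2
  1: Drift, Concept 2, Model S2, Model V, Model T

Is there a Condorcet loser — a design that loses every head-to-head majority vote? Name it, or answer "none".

Pairwise majorities:
Model S2 vs Model T: 1+3+5+1 = 10 for Model S2, 3 for Model T — Model S2 by 10–3.
Model S2 vs Drift: Model S2 is ranked higher on 2+1+3+5 = 11 ballots, Drift on 2. Model S2 wins 11–2.
Model S2–Concept 2: Model S2 10–3.
Model S2–Model V: Model S2 10–3.
Model T vs Drift: 8 to 5, Model T.
Model T–Concept 2: Model T 7–6.
Model T vs Model V: Model T preferred on 1+1 = 2 ballots; Model V wins 11–2.
Drift vs Concept 2: Drift preferred on 2+3+1+5+1 = 12 ballots; Drift wins 12–1.
Drift vs Model V: Model V, 7–6.
Concept 2 vs Model V: 1+1+1 = 3 for Concept 2, 10 for Model V — Model V by 10–3.
Only Concept 2 has no wins; Concept 2 is the Condorcet loser.

Concept 2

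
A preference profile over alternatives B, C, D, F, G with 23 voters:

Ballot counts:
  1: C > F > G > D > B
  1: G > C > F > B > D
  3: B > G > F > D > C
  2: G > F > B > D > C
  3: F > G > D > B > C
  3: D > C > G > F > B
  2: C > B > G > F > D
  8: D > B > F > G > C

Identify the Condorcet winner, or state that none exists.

Check each pair by majority over 23 ballots:
B vs C: B wins 16–7.
B vs D: D, 15–8.
B vs F: B wins 13–10.
B–G: B 13–10.
C–D: D 19–4.
C vs F: F wins 16–7.
C vs G: G, 17–6.
D vs F: F, 12–11.
D vs G: G wins 12–11.
F vs G: F, 12–11.
Every alternative loses at least once (B loses to D; C loses to B; D loses to F; F loses to B; G loses to B). The majority relation contains the cycle B > F > D > B, so there is no Condorcet winner.

none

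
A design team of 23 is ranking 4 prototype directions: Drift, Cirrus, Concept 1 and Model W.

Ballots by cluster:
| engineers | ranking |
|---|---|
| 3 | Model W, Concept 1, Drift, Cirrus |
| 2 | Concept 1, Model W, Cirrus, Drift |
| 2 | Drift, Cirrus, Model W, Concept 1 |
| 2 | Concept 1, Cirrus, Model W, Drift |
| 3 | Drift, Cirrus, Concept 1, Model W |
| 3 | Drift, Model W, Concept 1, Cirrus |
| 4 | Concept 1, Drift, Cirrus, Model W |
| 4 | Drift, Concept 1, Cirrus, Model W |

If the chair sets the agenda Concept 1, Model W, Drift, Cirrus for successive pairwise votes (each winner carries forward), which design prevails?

Drift

Round 1: Concept 1 vs Model W — 15–8, Concept 1 advances.
Round 2: Concept 1 vs Drift — 11–12, Drift advances.
Round 3: Drift vs Cirrus — 19–4, Drift advances.
Drift survives the agenda.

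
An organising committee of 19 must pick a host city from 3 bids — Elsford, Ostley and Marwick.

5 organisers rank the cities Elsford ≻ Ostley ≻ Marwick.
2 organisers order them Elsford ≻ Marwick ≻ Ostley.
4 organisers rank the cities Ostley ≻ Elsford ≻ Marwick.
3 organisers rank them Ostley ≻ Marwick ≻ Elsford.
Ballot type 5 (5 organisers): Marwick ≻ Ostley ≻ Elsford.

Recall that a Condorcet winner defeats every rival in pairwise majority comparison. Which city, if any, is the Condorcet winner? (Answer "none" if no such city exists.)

Head-to-head results (19 organisers):
Elsford vs Ostley: 7 to 12, Ostley.
Elsford vs Marwick: Elsford is ranked higher on 5+2+4 = 11 ballots, Marwick on 8. Elsford wins 11–8.
Ostley vs Marwick: Ostley is ranked higher on 5+4+3 = 12 ballots, Marwick on 7. Ostley wins 12–7.
Only Ostley has no losses; Ostley is the Condorcet winner.

Ostley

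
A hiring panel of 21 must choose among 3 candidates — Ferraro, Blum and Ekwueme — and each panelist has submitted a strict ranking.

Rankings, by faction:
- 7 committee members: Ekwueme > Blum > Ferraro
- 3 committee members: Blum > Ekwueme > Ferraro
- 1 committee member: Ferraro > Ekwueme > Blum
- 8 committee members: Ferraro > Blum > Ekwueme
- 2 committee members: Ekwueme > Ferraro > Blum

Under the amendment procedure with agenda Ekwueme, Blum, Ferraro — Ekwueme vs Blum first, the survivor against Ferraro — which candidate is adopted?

Ferraro

Round 1: Ekwueme vs Blum — 10–11, Blum advances.
Round 2: Blum vs Ferraro — 10–11, Ferraro advances.
Ferraro survives the agenda.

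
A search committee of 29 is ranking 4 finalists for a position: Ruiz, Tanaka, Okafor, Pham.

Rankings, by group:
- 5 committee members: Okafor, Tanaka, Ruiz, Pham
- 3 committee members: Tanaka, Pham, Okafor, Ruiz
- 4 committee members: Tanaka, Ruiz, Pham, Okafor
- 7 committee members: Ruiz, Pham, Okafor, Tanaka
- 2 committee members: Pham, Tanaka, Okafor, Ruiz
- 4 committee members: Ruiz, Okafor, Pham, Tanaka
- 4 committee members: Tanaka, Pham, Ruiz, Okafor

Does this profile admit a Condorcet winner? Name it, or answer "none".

Pairwise majorities:
Ruiz vs Tanaka: Tanaka, 18–11.
Ruiz vs Okafor: Ruiz, 19–10.
Ruiz vs Pham: Ruiz, 20–9.
Tanaka vs Okafor: Okafor, 16–13.
Tanaka vs Pham: Tanaka wins 16–13.
Okafor–Pham: Pham 20–9.
No candidate is unbeaten: Ruiz loses to Tanaka; Tanaka loses to Okafor; Okafor loses to Ruiz; Pham loses to Ruiz. In particular Ruiz > Okafor > Tanaka > Ruiz is a majority cycle — no Condorcet winner exists.

none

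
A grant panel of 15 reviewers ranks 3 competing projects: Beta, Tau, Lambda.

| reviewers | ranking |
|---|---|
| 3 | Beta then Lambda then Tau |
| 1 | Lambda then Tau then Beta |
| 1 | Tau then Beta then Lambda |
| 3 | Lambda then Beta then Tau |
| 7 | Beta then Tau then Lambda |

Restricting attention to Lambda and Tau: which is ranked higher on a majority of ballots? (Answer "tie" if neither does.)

Tau

Ballots ranking Lambda above Tau: 3 + 1 + 3 = 7.
Ballots ranking Tau above Lambda: 15 − 7 = 8.
Tau wins the head-to-head 8–7.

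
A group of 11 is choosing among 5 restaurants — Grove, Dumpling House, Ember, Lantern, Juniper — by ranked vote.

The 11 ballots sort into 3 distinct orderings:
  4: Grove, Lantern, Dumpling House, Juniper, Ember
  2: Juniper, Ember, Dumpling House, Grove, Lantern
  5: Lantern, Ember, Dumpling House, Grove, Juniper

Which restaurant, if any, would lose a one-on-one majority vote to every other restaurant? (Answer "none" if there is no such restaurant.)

none

Pairwise majorities:
Grove vs Dumpling House: Grove preferred on 4 ballots; Dumpling House wins 7–4.
Grove vs Ember: Grove preferred on 4 ballots; Ember wins 7–4.
Grove–Lantern: Grove 6–5.
Grove vs Juniper: 9 to 2, Grove.
Dumpling House vs Ember: 4 to 7, Ember.
Dumpling House vs Lantern: Dumpling House preferred on 2 ballots; Lantern wins 9–2.
Dumpling House vs Juniper: 4+5 = 9 for Dumpling House, 2 for Juniper — Dumpling House by 9–2.
Ember vs Lantern: Ember preferred on 2 ballots; Lantern wins 9–2.
Ember vs Juniper: 5 for Ember, 6 for Juniper — Juniper by 6–5.
Lantern vs Juniper: 9 to 2, Lantern.
Every restaurant wins at least one matchup (Grove beats Lantern; Dumpling House beats Grove; Ember beats Grove; Lantern beats Dumpling House; Juniper beats Ember), so there is no Condorcet loser.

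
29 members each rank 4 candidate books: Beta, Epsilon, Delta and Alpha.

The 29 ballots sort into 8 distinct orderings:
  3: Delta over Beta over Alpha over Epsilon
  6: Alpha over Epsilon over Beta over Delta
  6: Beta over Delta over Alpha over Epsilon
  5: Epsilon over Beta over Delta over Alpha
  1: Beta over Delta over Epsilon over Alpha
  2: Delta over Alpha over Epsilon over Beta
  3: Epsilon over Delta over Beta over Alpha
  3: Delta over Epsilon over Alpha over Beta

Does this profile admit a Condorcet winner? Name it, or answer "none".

Check each pair by majority over 29 ballots:
Beta–Epsilon: Epsilon 19–10.
Beta vs Delta: Beta, 18–11.
Beta–Alpha: Beta 18–11.
Epsilon–Delta: Delta 15–14.
Epsilon vs Alpha: Alpha, 17–12.
Delta–Alpha: Delta 23–6.
No book is unbeaten: Beta loses to Epsilon; Epsilon loses to Delta; Delta loses to Beta; Alpha loses to Beta. In particular Beta → Delta → Epsilon → Beta is a majority cycle — no Condorcet winner exists.

none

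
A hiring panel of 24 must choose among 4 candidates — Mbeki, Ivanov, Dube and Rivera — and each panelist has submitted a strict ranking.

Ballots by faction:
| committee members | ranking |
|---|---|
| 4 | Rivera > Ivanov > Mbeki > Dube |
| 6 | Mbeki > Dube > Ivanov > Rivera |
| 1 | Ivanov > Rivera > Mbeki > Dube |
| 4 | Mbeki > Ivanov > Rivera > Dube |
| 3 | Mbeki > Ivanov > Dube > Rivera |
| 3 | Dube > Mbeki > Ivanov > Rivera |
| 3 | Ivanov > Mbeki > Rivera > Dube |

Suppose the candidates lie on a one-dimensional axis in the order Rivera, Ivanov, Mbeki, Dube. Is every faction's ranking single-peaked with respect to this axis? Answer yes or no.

yes

Axis positions: Rivera=1, Ivanov=2, Mbeki=3, Dube=4.
Faction 1 (peak Rivera at position 1): ranking walks positions 1-2-3-4, expanding outward from the peak — single-peaked.
Faction 2 (peak Mbeki at position 3): ranking walks positions 3-4-2-1, expanding outward from the peak — single-peaked.
Faction 3 (peak Ivanov at position 2): ranking walks positions 2-1-3-4, expanding outward from the peak — single-peaked.
Faction 4 (peak Mbeki at position 3): ranking walks positions 3-2-1-4, expanding outward from the peak — single-peaked.
Faction 5 (peak Mbeki at position 3): ranking walks positions 3-2-4-1, expanding outward from the peak — single-peaked.
Faction 6 (peak Dube at position 4): ranking walks positions 4-3-2-1, expanding outward from the peak — single-peaked.
Faction 7 (peak Ivanov at position 2): ranking walks positions 2-3-1-4, expanding outward from the peak — single-peaked.
Every ranking is single-peaked on this axis.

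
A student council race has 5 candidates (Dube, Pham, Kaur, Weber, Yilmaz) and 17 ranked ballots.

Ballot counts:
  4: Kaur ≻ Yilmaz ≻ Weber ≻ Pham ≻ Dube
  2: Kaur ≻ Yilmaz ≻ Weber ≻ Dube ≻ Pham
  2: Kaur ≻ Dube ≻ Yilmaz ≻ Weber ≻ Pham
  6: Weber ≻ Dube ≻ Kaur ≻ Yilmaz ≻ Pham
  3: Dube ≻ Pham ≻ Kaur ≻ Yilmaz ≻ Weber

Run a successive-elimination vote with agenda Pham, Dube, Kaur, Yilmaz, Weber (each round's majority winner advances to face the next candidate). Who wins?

Round 1: Pham vs Dube — 4–13, Dube advances.
Round 2: Dube vs Kaur — 9–8, Dube advances.
Round 3: Dube vs Yilmaz — 11–6, Dube advances.
Round 4: Dube vs Weber — 5–12, Weber advances.
The agenda winner is Weber.

Weber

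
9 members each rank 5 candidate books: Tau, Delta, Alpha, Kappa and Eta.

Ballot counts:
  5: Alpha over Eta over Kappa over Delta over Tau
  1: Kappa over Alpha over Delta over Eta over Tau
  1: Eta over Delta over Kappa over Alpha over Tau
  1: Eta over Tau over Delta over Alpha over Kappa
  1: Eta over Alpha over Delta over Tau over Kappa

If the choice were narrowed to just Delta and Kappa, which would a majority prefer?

Kappa

Ballots ranking Delta above Kappa: 1 + 1 + 1 = 3.
Ballots ranking Kappa above Delta: 9 − 3 = 6.
Kappa wins the head-to-head 6–3.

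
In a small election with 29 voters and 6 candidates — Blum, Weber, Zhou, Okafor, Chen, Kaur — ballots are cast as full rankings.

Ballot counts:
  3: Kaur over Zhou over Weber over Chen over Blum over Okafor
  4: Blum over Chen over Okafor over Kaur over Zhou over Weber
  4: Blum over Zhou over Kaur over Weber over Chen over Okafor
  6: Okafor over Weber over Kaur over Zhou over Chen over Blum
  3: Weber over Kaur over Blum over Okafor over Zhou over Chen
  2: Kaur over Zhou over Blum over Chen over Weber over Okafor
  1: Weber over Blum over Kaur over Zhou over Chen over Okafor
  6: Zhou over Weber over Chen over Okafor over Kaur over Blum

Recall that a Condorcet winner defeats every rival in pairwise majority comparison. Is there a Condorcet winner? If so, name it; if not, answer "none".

Pairwise majorities:
Blum vs Weber: 4+4+2 = 10 for Blum, 19 for Weber — Weber by 19–10.
Blum vs Zhou: 4+4+3+1 = 12 for Blum, 17 for Zhou — Zhou by 17–12.
Blum vs Okafor: 3+4+4+3+2+1 = 17 for Blum, 12 for Okafor — Blum by 17–12.
Blum vs Chen: Blum is ranked higher on 4+4+3+2+1 = 14 ballots, Chen on 15. Chen wins 15–14.
Blum vs Kaur: Blum is ranked higher on 4+4+1 = 9 ballots, Kaur on 20. Kaur wins 20–9.
Weber vs Zhou: Weber is ranked higher on 6+3+1 = 10 ballots, Zhou on 19. Zhou wins 19–10.
Weber vs Okafor: Weber is ranked higher on 3+4+3+2+1+6 = 19 ballots, Okafor on 10. Weber wins 19–10.
Weber vs Chen: 3+4+6+3+1+6 = 23 for Weber, 6 for Chen — Weber by 23–6.
Weber vs Kaur: 6+3+1+6 = 16 for Weber, 13 for Kaur — Weber by 16–13.
Zhou vs Okafor: Zhou is ranked higher on 3+4+2+1+6 = 16 ballots, Okafor on 13. Zhou wins 16–13.
Zhou vs Chen: Zhou preferred on 25 ballots; Zhou wins 25–4.
Zhou vs Kaur: 4+6 = 10 for Zhou, 19 for Kaur — Kaur by 19–10.
Okafor vs Chen: Okafor is ranked higher on 6+3 = 9 ballots, Chen on 20. Chen wins 20–9.
Okafor vs Kaur: Okafor preferred on 4+6+6 = 16 ballots; Okafor wins 16–13.
Chen vs Kaur: 10 to 19, Kaur.
Each candidate drops at least one matchup (Blum loses to Weber; Weber loses to Zhou; Zhou loses to Kaur; Okafor loses to Blum; Chen loses to Weber; Kaur loses to Weber); the cycle Blum beats Okafor beats Kaur beats Blum rules out a Condorcet winner.

none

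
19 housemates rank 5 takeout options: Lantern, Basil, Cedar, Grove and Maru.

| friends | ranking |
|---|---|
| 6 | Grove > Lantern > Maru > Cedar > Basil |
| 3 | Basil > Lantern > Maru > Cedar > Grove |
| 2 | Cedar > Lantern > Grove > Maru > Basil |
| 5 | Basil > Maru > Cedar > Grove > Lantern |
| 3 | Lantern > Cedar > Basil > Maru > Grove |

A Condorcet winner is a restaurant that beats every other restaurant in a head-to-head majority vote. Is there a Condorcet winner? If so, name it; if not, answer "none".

Pairwise majorities:
Lantern–Basil: Lantern 11–8.
Lantern–Cedar: Lantern 12–7.
Lantern–Grove: Grove 11–8.
Lantern vs Maru: Lantern wins 14–5.
Basil vs Cedar: Cedar wins 11–8.
Basil vs Grove: Basil, 11–8.
Basil vs Maru: Basil wins 11–8.
Cedar–Grove: Cedar 13–6.
Cedar–Maru: Maru 14–5.
Grove–Maru: Maru 11–8.
Each restaurant drops at least one matchup (Lantern loses to Grove; Basil loses to Lantern; Cedar loses to Lantern; Grove loses to Basil; Maru loses to Lantern); the cycle Lantern > Basil > Grove > Lantern rules out a Condorcet winner.

none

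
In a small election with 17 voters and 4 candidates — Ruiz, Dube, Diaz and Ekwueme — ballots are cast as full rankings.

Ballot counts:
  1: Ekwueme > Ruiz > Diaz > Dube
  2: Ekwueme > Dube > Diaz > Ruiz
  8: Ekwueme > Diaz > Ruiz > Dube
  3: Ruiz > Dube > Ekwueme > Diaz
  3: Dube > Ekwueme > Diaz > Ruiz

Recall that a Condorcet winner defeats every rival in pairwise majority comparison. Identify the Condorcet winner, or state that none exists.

Ekwueme

Head-to-head results (17 voters):
Ruiz vs Dube: Ruiz, 12–5.
Ruiz vs Diaz: Diaz wins 13–4.
Ruiz–Ekwueme: Ekwueme 14–3.
Dube vs Diaz: Diaz wins 9–8.
Dube vs Ekwueme: Ekwueme, 11–6.
Diaz–Ekwueme: Ekwueme 17–0.
Only Ekwueme has no losses; Ekwueme is the Condorcet winner.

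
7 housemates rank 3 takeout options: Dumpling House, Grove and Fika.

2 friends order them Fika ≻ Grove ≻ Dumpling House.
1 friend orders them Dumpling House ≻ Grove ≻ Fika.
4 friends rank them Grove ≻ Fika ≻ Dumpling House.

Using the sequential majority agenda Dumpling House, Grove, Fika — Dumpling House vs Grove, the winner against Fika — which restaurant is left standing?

Grove

Round 1: Dumpling House vs Grove — 1–6, Grove advances.
Round 2: Grove vs Fika — 5–2, Grove advances.
The agenda winner is Grove.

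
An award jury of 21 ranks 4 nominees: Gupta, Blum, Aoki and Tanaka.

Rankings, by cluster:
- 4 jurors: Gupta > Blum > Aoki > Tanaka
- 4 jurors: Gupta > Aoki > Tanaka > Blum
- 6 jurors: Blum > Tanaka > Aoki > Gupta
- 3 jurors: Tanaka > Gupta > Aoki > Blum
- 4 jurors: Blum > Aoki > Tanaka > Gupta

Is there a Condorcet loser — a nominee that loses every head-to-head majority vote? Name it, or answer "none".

none

Pairwise majorities:
Gupta vs Blum: Gupta wins 11–10.
Gupta vs Aoki: Gupta, 11–10.
Gupta vs Tanaka: Gupta preferred on 4+4 = 8 ballots; Tanaka wins 13–8.
Blum vs Aoki: Blum, 14–7.
Blum vs Tanaka: Blum, 14–7.
Aoki–Tanaka: Aoki 12–9.
Each nominee has at least one pairwise win (Gupta beats Blum; Blum beats Aoki; Aoki beats Tanaka; Tanaka beats Gupta) — no Condorcet loser.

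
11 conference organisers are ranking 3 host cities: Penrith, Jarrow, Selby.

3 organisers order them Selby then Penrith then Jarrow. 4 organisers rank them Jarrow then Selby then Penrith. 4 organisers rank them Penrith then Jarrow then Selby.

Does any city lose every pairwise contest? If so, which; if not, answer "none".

none

Head-to-head results (11 organisers):
Penrith vs Jarrow: Penrith is ranked higher on 3+4 = 7 ballots, Jarrow on 4. Penrith wins 7–4.
Penrith vs Selby: Penrith preferred on 4 ballots; Selby wins 7–4.
Jarrow–Selby: Jarrow 8–3.
Each city has at least one pairwise win (Penrith beats Jarrow; Jarrow beats Selby; Selby beats Penrith) — no Condorcet loser.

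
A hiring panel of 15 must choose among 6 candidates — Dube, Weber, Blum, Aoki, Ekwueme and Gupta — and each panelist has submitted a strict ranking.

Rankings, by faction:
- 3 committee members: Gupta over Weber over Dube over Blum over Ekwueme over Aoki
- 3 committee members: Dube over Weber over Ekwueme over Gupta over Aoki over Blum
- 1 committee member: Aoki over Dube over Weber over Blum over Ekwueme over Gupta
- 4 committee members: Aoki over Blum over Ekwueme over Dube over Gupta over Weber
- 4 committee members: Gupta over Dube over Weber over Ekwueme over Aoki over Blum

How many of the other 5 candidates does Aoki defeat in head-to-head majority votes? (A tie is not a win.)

Aoki against each rival (15 committee members):
Aoki vs Dube: Aoki preferred on 1+4 = 5 ballots; Dube wins 10–5.
Aoki vs Weber: Weber, 10–5.
Aoki–Blum: Aoki 12–3.
Aoki–Ekwueme: Ekwueme 10–5.
Aoki vs Gupta: Gupta wins 10–5.
Aoki beats Blum; loses to Dube, Weber, Ekwueme, Gupta — 1 pairwise win.

1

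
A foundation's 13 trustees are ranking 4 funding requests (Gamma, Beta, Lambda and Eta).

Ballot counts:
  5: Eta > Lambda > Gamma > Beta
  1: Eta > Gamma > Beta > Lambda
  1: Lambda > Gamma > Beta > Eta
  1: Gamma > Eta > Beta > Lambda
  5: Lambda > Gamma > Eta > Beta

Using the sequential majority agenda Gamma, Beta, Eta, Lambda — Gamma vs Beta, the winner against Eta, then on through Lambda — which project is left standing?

Lambda

Round 1: Gamma vs Beta — 13–0, Gamma advances.
Round 2: Gamma vs Eta — 7–6, Gamma advances.
Round 3: Gamma vs Lambda — 2–11, Lambda advances.
Lambda survives the agenda.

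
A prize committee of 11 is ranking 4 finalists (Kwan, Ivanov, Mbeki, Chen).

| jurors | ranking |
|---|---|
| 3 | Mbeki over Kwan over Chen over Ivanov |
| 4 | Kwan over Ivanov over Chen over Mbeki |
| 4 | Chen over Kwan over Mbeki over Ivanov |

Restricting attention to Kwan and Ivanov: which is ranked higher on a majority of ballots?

Kwan

Ballots ranking Kwan above Ivanov: 3 + 4 + 4 = 11.
Ballots ranking Ivanov above Kwan: 11 − 11 = 0.
Kwan wins the head-to-head 11–0.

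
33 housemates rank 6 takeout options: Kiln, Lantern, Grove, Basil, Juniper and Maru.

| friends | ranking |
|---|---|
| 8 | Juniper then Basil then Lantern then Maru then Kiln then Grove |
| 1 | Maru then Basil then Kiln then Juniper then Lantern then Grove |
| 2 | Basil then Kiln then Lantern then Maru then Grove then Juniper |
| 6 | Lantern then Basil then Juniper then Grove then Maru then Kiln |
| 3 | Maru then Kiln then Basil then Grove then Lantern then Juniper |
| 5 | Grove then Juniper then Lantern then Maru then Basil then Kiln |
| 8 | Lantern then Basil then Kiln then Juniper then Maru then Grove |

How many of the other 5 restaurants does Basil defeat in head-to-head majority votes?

4

Basil against each rival (33 friends):
Basil vs Kiln: Basil wins 30–3.
Basil vs Lantern: Lantern wins 19–14.
Basil vs Grove: 28 to 5, Basil.
Basil–Juniper: Basil 20–13.
Basil vs Maru: Basil is ranked higher on 8+2+6+8 = 24 ballots, Maru on 9. Basil wins 24–9.
Basil beats Kiln, Grove, Juniper, Maru; loses to Lantern — 4 pairwise wins.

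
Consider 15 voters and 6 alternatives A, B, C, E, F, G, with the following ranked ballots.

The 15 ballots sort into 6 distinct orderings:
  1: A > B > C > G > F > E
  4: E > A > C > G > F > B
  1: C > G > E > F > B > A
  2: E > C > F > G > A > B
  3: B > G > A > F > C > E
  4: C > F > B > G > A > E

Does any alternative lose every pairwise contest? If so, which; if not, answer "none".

Head-to-head results (15 voters):
A vs B: A preferred on 1+4+2 = 7 ballots; B wins 8–7.
A vs C: A preferred on 1+4+3 = 8 ballots; A wins 8–7.
A vs E: A preferred on 1+3+4 = 8 ballots; A wins 8–7.
A vs F: A wins 8–7.
A vs G: G, 10–5.
B vs C: B is ranked higher on 1+3 = 4 ballots, C on 11. C wins 11–4.
B vs E: B is ranked higher on 1+3+4 = 8 ballots, E on 7. B wins 8–7.
B vs F: 4 to 11, F.
B vs G: B, 8–7.
C vs E: C is ranked higher on 1+1+3+4 = 9 ballots, E on 6. C wins 9–6.
C vs F: 12 to 3, C.
C vs G: C wins 12–3.
E vs F: E preferred on 4+1+2 = 7 ballots; F wins 8–7.
E vs G: 6 to 9, G.
F vs G: G, 9–6.
E is beaten in every head-to-head and is the Condorcet loser.

E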